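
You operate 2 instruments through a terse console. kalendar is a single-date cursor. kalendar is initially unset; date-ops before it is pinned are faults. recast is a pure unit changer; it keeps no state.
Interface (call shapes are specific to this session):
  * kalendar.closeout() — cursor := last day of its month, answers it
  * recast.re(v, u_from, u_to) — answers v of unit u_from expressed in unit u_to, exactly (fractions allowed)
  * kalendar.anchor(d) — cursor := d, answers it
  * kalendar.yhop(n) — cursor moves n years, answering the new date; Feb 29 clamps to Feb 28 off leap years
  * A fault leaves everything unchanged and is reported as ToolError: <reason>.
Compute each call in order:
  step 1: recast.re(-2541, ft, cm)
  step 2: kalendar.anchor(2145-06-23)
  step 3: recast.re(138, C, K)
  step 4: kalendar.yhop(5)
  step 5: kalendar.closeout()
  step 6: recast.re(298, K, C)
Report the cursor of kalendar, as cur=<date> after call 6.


Answer: cur=2150-06-30

Derivation:
Act: recast.re[v='-2541'; u_from='ft'; u_to='cm']
Obs: -1936242/25
Act: kalendar.anchor[d='2145-06-23']
Obs: 2145-06-23
Act: recast.re[v='138'; u_from='C'; u_to='K']
Obs: 8223/20
Act: kalendar.yhop[n='5']
Obs: 2150-06-23
Act: kalendar.closeout[]
Obs: 2150-06-30
Act: recast.re[v='298'; u_from='K'; u_to='C']
Obs: 497/20


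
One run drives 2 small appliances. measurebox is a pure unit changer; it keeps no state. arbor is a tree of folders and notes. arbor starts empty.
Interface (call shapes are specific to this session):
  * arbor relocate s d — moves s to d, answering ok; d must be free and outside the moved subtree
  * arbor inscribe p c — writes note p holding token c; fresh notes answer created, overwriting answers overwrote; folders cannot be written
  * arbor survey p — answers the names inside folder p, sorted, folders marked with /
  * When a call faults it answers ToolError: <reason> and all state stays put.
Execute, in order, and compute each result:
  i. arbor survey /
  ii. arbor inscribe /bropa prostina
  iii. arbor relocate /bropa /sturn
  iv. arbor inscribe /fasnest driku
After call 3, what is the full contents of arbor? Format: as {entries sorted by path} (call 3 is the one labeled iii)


==> arbor survey(/)
<== []
==> arbor inscribe(/bropa, prostina)
<== created
==> arbor relocate(/bropa, /sturn)
<== ok
==> arbor inscribe(/fasnest, driku)
<== created

Answer: {sturn=prostina}


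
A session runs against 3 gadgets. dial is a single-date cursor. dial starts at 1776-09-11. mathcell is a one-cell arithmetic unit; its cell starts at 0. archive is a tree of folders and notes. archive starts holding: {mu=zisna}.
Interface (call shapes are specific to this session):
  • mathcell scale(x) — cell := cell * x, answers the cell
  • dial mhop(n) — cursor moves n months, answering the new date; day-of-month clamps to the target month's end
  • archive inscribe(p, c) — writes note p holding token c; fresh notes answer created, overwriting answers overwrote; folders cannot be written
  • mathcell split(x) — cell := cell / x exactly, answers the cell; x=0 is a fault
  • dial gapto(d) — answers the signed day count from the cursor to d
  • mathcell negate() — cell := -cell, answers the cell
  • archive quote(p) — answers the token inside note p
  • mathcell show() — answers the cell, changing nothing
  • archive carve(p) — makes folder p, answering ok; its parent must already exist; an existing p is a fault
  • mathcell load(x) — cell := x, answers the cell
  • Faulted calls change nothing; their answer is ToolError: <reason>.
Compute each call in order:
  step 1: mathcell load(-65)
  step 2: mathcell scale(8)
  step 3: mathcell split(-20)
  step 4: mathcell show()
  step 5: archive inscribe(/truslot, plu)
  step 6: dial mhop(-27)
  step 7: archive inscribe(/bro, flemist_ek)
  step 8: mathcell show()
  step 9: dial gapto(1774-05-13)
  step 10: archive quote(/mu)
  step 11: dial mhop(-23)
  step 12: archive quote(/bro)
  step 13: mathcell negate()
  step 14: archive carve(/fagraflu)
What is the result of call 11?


Answer: 1772-07-11

Derivation:
# 1. mathcell load(x→-65) == -65
# 2. mathcell scale(x→8) == -520
# 3. mathcell split(x→-20) == 26
# 4. mathcell show() == 26
# 5. archive inscribe(p→/truslot, c→plu) == created
# 6. dial mhop(n→-27) == 1774-06-11
# 7. archive inscribe(p→/bro, c→flemist_ek) == created
# 8. mathcell show() == 26
# 9. dial gapto(d→1774-05-13) == -29
# 10. archive quote(p→/mu) == zisna
# 11. dial mhop(n→-23) == 1772-07-11
# 12. archive quote(p→/bro) == flemist_ek
# 13. mathcell negate() == -26
# 14. archive carve(p→/fagraflu) == ok


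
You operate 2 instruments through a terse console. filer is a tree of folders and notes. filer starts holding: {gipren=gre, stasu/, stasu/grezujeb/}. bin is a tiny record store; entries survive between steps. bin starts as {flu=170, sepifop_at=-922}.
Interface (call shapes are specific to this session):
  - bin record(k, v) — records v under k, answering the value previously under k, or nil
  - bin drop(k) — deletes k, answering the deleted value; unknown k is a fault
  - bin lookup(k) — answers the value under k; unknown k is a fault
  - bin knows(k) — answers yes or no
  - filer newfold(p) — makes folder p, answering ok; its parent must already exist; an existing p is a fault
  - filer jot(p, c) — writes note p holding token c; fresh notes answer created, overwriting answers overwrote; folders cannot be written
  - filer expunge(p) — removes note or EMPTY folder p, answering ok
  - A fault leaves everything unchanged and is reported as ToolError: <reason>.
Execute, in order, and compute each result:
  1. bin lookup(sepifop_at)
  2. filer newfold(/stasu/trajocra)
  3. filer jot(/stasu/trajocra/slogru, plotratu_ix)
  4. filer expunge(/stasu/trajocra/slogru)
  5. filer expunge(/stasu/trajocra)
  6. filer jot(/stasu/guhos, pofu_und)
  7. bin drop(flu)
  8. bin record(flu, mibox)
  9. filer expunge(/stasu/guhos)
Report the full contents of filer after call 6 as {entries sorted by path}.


Answer: {gipren=gre, stasu/, stasu/grezujeb/, stasu/guhos=pofu_und}

Derivation:
Then bin lookup on sepifop_at, yielding -922.
Using filer newfold on /stasu/trajocra, and get ok.
I try filer jot on /stasu/trajocra/slogru, plotratu_ix, yielding created.
I run filer expunge on /stasu/trajocra/slogru, — result: ok.
I run filer expunge on /stasu/trajocra, and observe ok.
Then filer jot on /stasu/guhos, pofu_und, and get created.
I invoke bin drop on flu, which returns 170.
I invoke bin record on flu, mibox, → nil.
Then filer expunge on /stasu/guhos, and get ok.


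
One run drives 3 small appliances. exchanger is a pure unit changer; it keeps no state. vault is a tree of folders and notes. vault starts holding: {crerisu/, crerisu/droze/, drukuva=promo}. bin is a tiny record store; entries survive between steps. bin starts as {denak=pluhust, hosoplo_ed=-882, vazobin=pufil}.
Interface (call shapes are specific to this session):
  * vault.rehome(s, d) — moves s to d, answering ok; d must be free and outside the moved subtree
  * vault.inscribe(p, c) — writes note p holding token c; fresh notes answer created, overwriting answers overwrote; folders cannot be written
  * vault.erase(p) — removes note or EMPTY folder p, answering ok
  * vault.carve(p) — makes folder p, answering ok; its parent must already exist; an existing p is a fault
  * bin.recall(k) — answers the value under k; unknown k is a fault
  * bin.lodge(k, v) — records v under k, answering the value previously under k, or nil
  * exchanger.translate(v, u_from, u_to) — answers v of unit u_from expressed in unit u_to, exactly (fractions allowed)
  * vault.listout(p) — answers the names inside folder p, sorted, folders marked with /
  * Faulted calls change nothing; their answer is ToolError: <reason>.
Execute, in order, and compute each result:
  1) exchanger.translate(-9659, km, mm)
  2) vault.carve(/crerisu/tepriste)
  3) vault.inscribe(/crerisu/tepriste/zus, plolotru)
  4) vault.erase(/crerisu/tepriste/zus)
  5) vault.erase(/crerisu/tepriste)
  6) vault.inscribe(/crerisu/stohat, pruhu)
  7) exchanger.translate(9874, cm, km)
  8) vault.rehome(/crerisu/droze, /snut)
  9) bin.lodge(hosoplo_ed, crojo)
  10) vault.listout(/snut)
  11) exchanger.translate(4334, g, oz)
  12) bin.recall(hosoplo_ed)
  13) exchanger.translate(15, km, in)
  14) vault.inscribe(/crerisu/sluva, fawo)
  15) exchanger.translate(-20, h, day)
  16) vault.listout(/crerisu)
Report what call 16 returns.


==> exchanger.translate(v=-9659, u_from=km, u_to=mm)
<== -9659000000
==> vault.carve(p=/crerisu/tepriste)
<== ok
==> vault.inscribe(p=/crerisu/tepriste/zus, c=plolotru)
<== created
==> vault.erase(p=/crerisu/tepriste/zus)
<== ok
==> vault.erase(p=/crerisu/tepriste)
<== ok
==> vault.inscribe(p=/crerisu/stohat, c=pruhu)
<== created
==> exchanger.translate(v=9874, u_from=cm, u_to=km)
<== 4937/50000
==> vault.rehome(s=/crerisu/droze, d=/snut)
<== ok
==> bin.lodge(k=hosoplo_ed, v=crojo)
<== -882
==> vault.listout(p=/snut)
<== []
==> exchanger.translate(v=4334, u_from=g, u_to=oz)
<== 630400000/4123567
==> bin.recall(k=hosoplo_ed)
<== crojo
==> exchanger.translate(v=15, u_from=km, u_to=in)
<== 75000000/127
==> vault.inscribe(p=/crerisu/sluva, c=fawo)
<== created
==> exchanger.translate(v=-20, u_from=h, u_to=day)
<== -5/6
==> vault.listout(p=/crerisu)
<== [sluva, stohat]

Answer: [sluva, stohat]


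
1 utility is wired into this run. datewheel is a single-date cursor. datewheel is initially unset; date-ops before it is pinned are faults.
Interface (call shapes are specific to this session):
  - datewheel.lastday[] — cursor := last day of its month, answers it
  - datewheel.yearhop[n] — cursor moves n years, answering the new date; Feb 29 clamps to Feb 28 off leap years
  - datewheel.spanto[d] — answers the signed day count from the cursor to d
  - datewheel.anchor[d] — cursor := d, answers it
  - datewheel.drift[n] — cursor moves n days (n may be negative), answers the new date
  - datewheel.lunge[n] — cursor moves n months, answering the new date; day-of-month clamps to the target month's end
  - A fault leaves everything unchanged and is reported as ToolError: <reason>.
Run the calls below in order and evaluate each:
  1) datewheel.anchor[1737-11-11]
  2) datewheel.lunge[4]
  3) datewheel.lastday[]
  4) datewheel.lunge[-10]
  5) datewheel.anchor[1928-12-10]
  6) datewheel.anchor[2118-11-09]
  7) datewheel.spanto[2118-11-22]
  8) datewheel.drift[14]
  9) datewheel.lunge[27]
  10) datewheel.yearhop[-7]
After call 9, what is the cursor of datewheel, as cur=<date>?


Answer: cur=2121-02-23

Derivation:
Step: anchor[d→1737-11-11]
Result: 1737-11-11
Step: lunge[n→4]
Result: 1738-03-11
Step: lastday[]
Result: 1738-03-31
Step: lunge[n→-10]
Result: 1737-05-31
Step: anchor[d→1928-12-10]
Result: 1928-12-10
Step: anchor[d→2118-11-09]
Result: 2118-11-09
Step: spanto[d→2118-11-22]
Result: 13
Step: drift[n→14]
Result: 2118-11-23
Step: lunge[n→27]
Result: 2121-02-23
Step: yearhop[n→-7]
Result: 2114-02-23


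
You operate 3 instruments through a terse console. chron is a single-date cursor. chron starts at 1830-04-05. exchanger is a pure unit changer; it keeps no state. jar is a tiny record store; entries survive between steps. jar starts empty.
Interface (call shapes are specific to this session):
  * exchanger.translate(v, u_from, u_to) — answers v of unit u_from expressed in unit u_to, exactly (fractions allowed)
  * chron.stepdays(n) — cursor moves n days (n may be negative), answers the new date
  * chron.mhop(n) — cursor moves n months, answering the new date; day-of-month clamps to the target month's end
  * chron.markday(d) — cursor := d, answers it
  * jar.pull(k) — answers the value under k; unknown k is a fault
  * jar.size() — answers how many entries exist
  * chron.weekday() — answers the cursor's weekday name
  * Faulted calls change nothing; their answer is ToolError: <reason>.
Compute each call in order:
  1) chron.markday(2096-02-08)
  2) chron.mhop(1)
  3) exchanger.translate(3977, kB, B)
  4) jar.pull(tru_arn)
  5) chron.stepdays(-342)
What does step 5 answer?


Answer: 2095-04-01

Derivation:
·→ chron.markday(d→2096-02-08)
·← 2096-02-08
·→ chron.mhop(n→1)
·← 2096-03-08
·→ exchanger.translate(v→3977, u_from→kB, u_to→B)
·← 3977000
·→ jar.pull(k→tru_arn)
·← ToolError: no such key tru_arn
·→ chron.stepdays(n→-342)
·← 2095-04-01


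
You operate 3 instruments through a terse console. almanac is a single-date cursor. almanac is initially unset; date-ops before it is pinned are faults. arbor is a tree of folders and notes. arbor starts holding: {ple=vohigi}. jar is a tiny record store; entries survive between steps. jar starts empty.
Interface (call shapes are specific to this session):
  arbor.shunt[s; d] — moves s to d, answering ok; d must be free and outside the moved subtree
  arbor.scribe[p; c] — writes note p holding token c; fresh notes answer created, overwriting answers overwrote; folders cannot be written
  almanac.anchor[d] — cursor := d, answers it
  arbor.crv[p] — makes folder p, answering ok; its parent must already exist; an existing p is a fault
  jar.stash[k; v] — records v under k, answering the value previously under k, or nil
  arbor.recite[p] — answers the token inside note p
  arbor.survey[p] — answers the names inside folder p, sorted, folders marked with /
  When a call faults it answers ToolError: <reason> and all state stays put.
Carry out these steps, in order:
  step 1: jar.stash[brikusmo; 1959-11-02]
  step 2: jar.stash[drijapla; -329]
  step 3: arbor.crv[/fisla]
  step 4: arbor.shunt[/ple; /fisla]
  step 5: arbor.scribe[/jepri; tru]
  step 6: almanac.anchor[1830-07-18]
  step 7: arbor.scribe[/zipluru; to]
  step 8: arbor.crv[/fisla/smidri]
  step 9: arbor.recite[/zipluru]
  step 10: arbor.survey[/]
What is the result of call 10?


Answer: [fisla/, jepri, ple, zipluru]

Derivation:
Act: jar.stash[k: brikusmo; v: 1959-11-02]
Obs: nil
Act: jar.stash[k: drijapla; v: -329]
Obs: nil
Act: arbor.crv[p: /fisla]
Obs: ok
Act: arbor.shunt[s: /ple; d: /fisla]
Obs: ToolError: exists
Act: arbor.scribe[p: /jepri; c: tru]
Obs: created
Act: almanac.anchor[d: 1830-07-18]
Obs: 1830-07-18
Act: arbor.scribe[p: /zipluru; c: to]
Obs: created
Act: arbor.crv[p: /fisla/smidri]
Obs: ok
Act: arbor.recite[p: /zipluru]
Obs: to
Act: arbor.survey[p: /]
Obs: [fisla/, jepri, ple, zipluru]


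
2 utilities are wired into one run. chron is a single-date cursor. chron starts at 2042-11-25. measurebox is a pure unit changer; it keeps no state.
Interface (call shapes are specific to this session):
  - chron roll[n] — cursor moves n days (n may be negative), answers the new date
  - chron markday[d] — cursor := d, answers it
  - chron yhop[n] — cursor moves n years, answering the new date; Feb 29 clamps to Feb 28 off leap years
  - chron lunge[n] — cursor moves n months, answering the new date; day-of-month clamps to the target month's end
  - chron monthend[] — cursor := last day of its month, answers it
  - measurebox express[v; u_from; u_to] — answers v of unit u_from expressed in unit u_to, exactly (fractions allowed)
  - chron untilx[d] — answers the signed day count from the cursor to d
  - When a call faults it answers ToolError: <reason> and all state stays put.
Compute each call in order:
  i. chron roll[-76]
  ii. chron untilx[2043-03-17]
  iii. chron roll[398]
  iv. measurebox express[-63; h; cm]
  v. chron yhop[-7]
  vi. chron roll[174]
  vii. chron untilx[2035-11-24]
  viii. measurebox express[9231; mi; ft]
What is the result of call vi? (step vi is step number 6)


;; chron roll(n→-76) == 2042-09-10
;; chron untilx(d→2043-03-17) == 188
;; chron roll(n→398) == 2043-10-13
;; measurebox express(v→-63, u_from→h, u_to→cm) == ToolError: incompatible units
;; chron yhop(n→-7) == 2036-10-13
;; chron roll(n→174) == 2037-04-05
;; chron untilx(d→2035-11-24) == -498
;; measurebox express(v→9231, u_from→mi, u_to→ft) == 48739680

Answer: 2037-04-05


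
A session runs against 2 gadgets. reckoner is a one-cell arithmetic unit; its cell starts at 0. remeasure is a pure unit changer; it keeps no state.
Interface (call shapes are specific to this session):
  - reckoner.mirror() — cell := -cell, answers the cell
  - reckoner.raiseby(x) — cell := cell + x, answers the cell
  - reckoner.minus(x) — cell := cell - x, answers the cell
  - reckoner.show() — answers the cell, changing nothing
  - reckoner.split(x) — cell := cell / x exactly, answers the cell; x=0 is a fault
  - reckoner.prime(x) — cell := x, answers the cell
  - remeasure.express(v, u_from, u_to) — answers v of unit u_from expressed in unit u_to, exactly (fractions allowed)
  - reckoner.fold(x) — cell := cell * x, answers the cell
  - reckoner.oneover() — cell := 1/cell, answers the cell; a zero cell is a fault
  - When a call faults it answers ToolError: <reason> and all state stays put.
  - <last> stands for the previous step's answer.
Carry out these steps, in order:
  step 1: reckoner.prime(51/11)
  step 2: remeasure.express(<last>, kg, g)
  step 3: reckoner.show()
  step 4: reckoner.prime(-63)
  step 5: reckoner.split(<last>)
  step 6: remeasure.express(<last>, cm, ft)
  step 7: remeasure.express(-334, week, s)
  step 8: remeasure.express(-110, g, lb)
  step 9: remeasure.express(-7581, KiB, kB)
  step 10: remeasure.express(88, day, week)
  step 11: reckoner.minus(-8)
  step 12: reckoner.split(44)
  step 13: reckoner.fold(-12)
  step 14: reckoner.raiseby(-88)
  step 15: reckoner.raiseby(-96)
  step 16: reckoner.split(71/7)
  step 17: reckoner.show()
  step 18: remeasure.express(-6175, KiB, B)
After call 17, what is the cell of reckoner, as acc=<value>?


Answer: acc=-14357/781

Derivation:
Step: prime[x=51/11]
Result: 51/11
Step: express[v=<last>; u_from=kg; u_to=g]
Result: 51000/11
Step: show[]
Result: 51/11
Step: prime[x=-63]
Result: -63
Step: split[x=<last>]
Result: 1
Step: express[v=<last>; u_from=cm; u_to=ft]
Result: 25/762
Step: express[v=-334; u_from=week; u_to=s]
Result: -202003200
Step: express[v=-110; u_from=g; u_to=lb]
Result: -1000000/4123567
Step: express[v=-7581; u_from=KiB; u_to=kB]
Result: -970368/125
Step: express[v=88; u_from=day; u_to=week]
Result: 88/7
Step: minus[x=-8]
Result: 9
Step: split[x=44]
Result: 9/44
Step: fold[x=-12]
Result: -27/11
Step: raiseby[x=-88]
Result: -995/11
Step: raiseby[x=-96]
Result: -2051/11
Step: split[x=71/7]
Result: -14357/781
Step: show[]
Result: -14357/781
Step: express[v=-6175; u_from=KiB; u_to=B]
Result: -6323200


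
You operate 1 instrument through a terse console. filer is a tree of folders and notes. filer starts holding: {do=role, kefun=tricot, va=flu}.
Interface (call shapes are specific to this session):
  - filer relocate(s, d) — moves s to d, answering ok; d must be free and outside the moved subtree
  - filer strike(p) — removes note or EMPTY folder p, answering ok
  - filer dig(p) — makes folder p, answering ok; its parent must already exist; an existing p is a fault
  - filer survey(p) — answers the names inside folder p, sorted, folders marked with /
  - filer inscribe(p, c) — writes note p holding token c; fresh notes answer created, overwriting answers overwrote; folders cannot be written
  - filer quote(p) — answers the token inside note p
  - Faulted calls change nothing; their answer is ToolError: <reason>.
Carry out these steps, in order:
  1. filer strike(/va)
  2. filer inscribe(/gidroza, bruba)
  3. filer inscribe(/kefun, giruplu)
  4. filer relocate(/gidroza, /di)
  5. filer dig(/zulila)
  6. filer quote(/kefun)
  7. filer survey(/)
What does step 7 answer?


Answer: [di, do, kefun, zulila/]

Derivation:
Act: filer strike[p='/va']
Obs: ok
Act: filer inscribe[p='/gidroza'; c='bruba']
Obs: created
Act: filer inscribe[p='/kefun'; c='giruplu']
Obs: overwrote
Act: filer relocate[s='/gidroza'; d='/di']
Obs: ok
Act: filer dig[p='/zulila']
Obs: ok
Act: filer quote[p='/kefun']
Obs: giruplu
Act: filer survey[p='/']
Obs: [di, do, kefun, zulila/]


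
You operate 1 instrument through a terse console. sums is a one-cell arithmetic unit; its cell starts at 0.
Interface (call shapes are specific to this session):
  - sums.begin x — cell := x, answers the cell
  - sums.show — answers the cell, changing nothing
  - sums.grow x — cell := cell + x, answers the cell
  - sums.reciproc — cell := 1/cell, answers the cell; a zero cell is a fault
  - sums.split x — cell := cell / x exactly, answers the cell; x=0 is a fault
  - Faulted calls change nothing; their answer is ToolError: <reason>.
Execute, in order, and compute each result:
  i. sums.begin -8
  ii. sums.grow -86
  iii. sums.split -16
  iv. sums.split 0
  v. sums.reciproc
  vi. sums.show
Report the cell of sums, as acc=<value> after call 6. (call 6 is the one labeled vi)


Answer: acc=8/47

Derivation:
Step: begin[x='-8']
Result: -8
Step: grow[x='-86']
Result: -94
Step: split[x='-16']
Result: 47/8
Step: split[x='0']
Result: ToolError: division by zero
Step: reciproc[]
Result: 8/47
Step: show[]
Result: 8/47


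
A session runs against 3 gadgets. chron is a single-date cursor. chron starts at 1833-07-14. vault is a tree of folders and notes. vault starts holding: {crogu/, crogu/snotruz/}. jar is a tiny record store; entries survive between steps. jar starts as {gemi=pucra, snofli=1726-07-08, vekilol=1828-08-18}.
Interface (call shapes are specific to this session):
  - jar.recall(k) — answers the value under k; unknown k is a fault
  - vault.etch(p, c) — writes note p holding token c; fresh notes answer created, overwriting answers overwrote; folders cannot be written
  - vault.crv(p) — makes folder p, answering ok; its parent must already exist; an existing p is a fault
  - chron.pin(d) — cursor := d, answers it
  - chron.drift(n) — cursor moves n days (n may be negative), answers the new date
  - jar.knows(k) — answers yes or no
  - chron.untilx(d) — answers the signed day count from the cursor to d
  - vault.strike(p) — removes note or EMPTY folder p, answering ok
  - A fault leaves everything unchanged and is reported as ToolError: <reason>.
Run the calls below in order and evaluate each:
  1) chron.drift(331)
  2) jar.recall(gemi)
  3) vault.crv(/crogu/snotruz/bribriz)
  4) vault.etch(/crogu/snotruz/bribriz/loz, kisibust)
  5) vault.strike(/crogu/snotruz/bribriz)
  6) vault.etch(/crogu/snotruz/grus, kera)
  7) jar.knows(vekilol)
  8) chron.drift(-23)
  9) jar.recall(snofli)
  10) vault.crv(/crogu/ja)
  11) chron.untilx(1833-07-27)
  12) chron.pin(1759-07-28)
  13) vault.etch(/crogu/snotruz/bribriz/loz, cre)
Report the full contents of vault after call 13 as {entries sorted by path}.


Answer: {crogu/, crogu/ja/, crogu/snotruz/, crogu/snotruz/bribriz/, crogu/snotruz/bribriz/loz=cre, crogu/snotruz/grus=kera}

Derivation:
-> chron.drift(n: 331)
<- 1834-06-10
-> jar.recall(k: gemi)
<- pucra
-> vault.crv(p: /crogu/snotruz/bribriz)
<- ok
-> vault.etch(p: /crogu/snotruz/bribriz/loz, c: kisibust)
<- created
-> vault.strike(p: /crogu/snotruz/bribriz)
<- ToolError: not empty
-> vault.etch(p: /crogu/snotruz/grus, c: kera)
<- created
-> jar.knows(k: vekilol)
<- yes
-> chron.drift(n: -23)
<- 1834-05-18
-> jar.recall(k: snofli)
<- 1726-07-08
-> vault.crv(p: /crogu/ja)
<- ok
-> chron.untilx(d: 1833-07-27)
<- -295
-> chron.pin(d: 1759-07-28)
<- 1759-07-28
-> vault.etch(p: /crogu/snotruz/bribriz/loz, c: cre)
<- overwrote


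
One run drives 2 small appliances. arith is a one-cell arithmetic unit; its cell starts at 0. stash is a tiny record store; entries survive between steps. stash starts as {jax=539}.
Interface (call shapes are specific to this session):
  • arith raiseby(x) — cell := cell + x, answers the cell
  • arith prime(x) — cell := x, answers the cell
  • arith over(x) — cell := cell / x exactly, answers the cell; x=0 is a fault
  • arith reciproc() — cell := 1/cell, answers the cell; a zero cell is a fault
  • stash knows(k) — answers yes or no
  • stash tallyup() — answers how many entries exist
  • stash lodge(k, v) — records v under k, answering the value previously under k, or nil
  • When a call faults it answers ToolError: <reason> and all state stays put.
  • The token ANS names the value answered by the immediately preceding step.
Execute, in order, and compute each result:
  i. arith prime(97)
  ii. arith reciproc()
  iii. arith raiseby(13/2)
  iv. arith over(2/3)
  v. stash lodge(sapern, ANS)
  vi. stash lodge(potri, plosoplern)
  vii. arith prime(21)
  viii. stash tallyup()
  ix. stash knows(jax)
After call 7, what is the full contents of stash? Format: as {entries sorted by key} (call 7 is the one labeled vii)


·→ arith prime(x: 97)
·← 97
·→ arith reciproc()
·← 1/97
·→ arith raiseby(x: 13/2)
·← 1263/194
·→ arith over(x: 2/3)
·← 3789/388
·→ stash lodge(k: sapern, v: ANS)
·← nil
·→ stash lodge(k: potri, v: plosoplern)
·← nil
·→ arith prime(x: 21)
·← 21
·→ stash tallyup()
·← 3
·→ stash knows(k: jax)
·← yes

Answer: {jax=539, potri=plosoplern, sapern=3789/388}


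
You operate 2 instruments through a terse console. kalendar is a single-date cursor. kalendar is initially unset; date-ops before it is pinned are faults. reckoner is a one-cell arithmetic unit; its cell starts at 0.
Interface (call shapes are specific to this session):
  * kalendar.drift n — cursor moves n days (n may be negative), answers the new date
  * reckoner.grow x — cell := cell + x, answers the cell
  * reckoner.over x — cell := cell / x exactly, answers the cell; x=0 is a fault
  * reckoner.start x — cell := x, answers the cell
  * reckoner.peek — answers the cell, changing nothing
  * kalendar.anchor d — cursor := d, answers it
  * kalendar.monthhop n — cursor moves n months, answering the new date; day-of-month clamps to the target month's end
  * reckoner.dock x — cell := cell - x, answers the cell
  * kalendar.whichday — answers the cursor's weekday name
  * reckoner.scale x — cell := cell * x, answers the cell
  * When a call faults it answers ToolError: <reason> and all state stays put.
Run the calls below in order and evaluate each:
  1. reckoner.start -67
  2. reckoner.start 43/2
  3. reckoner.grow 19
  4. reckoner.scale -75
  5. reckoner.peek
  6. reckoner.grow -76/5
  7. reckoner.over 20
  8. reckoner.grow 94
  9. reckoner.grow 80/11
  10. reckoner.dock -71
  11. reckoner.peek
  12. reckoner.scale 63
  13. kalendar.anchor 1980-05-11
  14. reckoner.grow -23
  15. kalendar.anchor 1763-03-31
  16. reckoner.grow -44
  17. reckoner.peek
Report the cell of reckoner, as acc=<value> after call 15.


Act: reckoner.start[x: -67]
Obs: -67
Act: reckoner.start[x: 43/2]
Obs: 43/2
Act: reckoner.grow[x: 19]
Obs: 81/2
Act: reckoner.scale[x: -75]
Obs: -6075/2
Act: reckoner.peek[]
Obs: -6075/2
Act: reckoner.grow[x: -76/5]
Obs: -30527/10
Act: reckoner.over[x: 20]
Obs: -30527/200
Act: reckoner.grow[x: 94]
Obs: -11727/200
Act: reckoner.grow[x: 80/11]
Obs: -112997/2200
Act: reckoner.dock[x: -71]
Obs: 43203/2200
Act: reckoner.peek[]
Obs: 43203/2200
Act: reckoner.scale[x: 63]
Obs: 2721789/2200
Act: kalendar.anchor[d: 1980-05-11]
Obs: 1980-05-11
Act: reckoner.grow[x: -23]
Obs: 2671189/2200
Act: kalendar.anchor[d: 1763-03-31]
Obs: 1763-03-31
Act: reckoner.grow[x: -44]
Obs: 2574389/2200
Act: reckoner.peek[]
Obs: 2574389/2200

Answer: acc=2671189/2200


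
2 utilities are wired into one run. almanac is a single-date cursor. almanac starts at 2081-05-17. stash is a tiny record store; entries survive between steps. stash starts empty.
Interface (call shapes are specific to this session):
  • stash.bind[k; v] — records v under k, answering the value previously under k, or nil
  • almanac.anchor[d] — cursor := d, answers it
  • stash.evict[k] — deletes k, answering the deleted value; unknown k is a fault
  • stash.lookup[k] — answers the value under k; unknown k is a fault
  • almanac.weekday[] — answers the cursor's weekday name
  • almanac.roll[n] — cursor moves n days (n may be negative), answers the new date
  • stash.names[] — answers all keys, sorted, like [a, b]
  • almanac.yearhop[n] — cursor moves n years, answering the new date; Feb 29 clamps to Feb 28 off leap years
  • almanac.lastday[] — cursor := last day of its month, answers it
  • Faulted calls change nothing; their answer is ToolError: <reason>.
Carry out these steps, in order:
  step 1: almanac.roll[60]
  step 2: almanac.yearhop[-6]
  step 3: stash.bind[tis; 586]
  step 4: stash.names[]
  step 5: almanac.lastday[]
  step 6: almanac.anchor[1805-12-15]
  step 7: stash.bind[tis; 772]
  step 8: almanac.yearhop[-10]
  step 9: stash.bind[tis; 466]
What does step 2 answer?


% almanac.roll(n=60) => 2081-07-16
% almanac.yearhop(n=-6) => 2075-07-16
% stash.bind(k=tis, v=586) => nil
% stash.names() => [tis]
% almanac.lastday() => 2075-07-31
% almanac.anchor(d=1805-12-15) => 1805-12-15
% stash.bind(k=tis, v=772) => 586
% almanac.yearhop(n=-10) => 1795-12-15
% stash.bind(k=tis, v=466) => 772

Answer: 2075-07-16


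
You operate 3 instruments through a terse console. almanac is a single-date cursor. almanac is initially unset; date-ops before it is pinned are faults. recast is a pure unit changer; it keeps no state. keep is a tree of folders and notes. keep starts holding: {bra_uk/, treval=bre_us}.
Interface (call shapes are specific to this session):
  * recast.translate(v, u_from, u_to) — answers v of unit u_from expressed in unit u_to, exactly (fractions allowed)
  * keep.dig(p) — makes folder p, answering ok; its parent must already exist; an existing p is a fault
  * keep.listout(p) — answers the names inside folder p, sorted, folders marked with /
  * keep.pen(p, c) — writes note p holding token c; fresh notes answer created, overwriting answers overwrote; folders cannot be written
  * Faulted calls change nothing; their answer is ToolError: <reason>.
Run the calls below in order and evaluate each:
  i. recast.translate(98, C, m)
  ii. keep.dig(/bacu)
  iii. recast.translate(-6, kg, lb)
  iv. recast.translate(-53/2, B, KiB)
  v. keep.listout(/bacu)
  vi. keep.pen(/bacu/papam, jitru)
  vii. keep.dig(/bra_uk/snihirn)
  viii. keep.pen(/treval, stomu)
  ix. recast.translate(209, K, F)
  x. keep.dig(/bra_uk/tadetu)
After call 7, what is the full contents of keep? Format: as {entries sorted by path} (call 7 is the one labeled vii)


Answer: {bacu/, bacu/papam=jitru, bra_uk/, bra_uk/snihirn/, treval=bre_us}

Derivation:
I run recast.translate(v: 98, u_from: C, u_to: m), which returns ToolError: incompatible units.
I invoke keep.dig(p: /bacu), yielding ok.
I run recast.translate(v: -6, u_from: kg, u_to: lb), and observe -600000000/45359237.
I call recast.translate(v: -53/2, u_from: B, u_to: KiB), which returns -53/2048.
I use keep.listout(p: /bacu), which returns [].
Next I call keep.pen(p: /bacu/papam, c: jitru), and see created.
I call keep.dig(p: /bra_uk/snihirn): ok.
Calling keep.pen(p: /treval, c: stomu), giving overwrote.
Now I run recast.translate(v: 209, u_from: K, u_to: F), — result: -8347/100.
Invoking keep.dig(p: /bra_uk/tadetu): ok.


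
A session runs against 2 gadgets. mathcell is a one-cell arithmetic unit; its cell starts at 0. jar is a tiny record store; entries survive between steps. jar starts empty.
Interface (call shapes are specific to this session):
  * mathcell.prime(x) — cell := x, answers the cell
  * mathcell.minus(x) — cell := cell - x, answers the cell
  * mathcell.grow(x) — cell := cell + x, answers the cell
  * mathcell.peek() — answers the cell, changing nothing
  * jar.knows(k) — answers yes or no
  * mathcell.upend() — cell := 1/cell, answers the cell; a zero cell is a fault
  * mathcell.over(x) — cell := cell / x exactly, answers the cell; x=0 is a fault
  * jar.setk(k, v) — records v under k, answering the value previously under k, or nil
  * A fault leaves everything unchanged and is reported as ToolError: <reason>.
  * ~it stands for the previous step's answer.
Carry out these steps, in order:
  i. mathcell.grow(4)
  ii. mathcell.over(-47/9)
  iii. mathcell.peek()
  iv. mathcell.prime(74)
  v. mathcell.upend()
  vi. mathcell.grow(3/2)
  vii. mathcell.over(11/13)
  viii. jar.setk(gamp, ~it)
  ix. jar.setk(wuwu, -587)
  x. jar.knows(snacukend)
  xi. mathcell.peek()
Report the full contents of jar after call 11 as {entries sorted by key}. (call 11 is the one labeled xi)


Answer: {gamp=728/407, wuwu=-587}

Derivation:
# grow(x=4) ~> 4
# over(x=-47/9) ~> -36/47
# peek() ~> -36/47
# prime(x=74) ~> 74
# upend() ~> 1/74
# grow(x=3/2) ~> 56/37
# over(x=11/13) ~> 728/407
# setk(k=gamp, v=~it) ~> nil
# setk(k=wuwu, v=-587) ~> nil
# knows(k=snacukend) ~> no
# peek() ~> 728/407


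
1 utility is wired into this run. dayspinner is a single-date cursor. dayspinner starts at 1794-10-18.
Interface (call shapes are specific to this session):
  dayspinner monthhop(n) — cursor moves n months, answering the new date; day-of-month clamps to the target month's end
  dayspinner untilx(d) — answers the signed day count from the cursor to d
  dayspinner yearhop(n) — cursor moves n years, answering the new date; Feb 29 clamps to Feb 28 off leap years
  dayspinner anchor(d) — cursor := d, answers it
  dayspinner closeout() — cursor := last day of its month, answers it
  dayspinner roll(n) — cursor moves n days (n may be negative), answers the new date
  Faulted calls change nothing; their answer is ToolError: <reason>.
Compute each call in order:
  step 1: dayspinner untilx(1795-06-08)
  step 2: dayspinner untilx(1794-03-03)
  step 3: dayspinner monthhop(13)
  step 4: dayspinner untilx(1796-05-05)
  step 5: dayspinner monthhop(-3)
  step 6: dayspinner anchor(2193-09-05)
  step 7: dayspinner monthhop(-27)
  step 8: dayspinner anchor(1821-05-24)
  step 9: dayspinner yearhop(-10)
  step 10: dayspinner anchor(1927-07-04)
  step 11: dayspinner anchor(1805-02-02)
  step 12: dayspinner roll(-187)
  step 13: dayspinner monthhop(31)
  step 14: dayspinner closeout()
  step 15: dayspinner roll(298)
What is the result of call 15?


Answer: 1807-12-23

Derivation:
~$ dayspinner untilx d='1795-06-08'
= 233
~$ dayspinner untilx d='1794-03-03'
= -229
~$ dayspinner monthhop n='13'
= 1795-11-18
~$ dayspinner untilx d='1796-05-05'
= 169
~$ dayspinner monthhop n='-3'
= 1795-08-18
~$ dayspinner anchor d='2193-09-05'
= 2193-09-05
~$ dayspinner monthhop n='-27'
= 2191-06-05
~$ dayspinner anchor d='1821-05-24'
= 1821-05-24
~$ dayspinner yearhop n='-10'
= 1811-05-24
~$ dayspinner anchor d='1927-07-04'
= 1927-07-04
~$ dayspinner anchor d='1805-02-02'
= 1805-02-02
~$ dayspinner roll n='-187'
= 1804-07-30
~$ dayspinner monthhop n='31'
= 1807-02-28
~$ dayspinner closeout
= 1807-02-28
~$ dayspinner roll n='298'
= 1807-12-23


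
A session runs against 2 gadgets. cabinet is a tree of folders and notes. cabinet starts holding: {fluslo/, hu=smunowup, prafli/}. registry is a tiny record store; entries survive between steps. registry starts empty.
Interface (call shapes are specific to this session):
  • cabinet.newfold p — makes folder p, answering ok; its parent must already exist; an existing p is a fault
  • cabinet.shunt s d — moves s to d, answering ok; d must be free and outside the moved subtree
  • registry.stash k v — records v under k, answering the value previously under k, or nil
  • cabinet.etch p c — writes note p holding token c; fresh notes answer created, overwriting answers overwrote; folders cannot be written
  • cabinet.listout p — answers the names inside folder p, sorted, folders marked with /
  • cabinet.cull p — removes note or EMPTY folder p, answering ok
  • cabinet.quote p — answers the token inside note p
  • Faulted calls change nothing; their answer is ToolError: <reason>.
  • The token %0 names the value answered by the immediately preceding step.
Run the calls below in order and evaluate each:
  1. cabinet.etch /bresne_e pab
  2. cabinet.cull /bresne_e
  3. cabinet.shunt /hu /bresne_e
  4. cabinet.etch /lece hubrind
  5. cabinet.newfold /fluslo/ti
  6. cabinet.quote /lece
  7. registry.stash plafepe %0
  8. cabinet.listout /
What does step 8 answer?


Answer: [bresne_e, fluslo/, lece, prafli/]

Derivation:
→ cabinet.etch(p='/bresne_e', c='pab')
← created
→ cabinet.cull(p='/bresne_e')
← ok
→ cabinet.shunt(s='/hu', d='/bresne_e')
← ok
→ cabinet.etch(p='/lece', c='hubrind')
← created
→ cabinet.newfold(p='/fluslo/ti')
← ok
→ cabinet.quote(p='/lece')
← hubrind
→ registry.stash(k='plafepe', v='%0')
← nil
→ cabinet.listout(p='/')
← [bresne_e, fluslo/, lece, prafli/]


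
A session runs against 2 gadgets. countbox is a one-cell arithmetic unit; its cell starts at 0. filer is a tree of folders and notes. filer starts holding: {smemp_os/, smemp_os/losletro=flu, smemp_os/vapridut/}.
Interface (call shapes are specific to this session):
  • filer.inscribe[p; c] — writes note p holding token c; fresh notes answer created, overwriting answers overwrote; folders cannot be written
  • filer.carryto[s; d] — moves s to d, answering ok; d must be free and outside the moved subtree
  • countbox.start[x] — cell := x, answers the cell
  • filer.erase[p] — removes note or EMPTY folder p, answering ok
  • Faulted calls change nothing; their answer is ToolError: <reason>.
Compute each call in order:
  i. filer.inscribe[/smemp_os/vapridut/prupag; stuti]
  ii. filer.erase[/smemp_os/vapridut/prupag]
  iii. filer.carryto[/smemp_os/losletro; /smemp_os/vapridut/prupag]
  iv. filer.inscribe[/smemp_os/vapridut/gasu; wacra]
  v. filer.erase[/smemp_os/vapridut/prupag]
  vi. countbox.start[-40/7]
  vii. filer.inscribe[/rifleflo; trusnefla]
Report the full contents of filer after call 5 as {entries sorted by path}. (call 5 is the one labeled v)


I run filer.inscribe with p→/smemp_os/vapridut/prupag, c→stuti, and see created.
Then filer.erase with p→/smemp_os/vapridut/prupag, yielding ok.
Now I run filer.carryto with s→/smemp_os/losletro, d→/smemp_os/vapridut/prupag, which returns ok.
I invoke filer.inscribe with p→/smemp_os/vapridut/gasu, c→wacra, → created.
Now I run filer.erase with p→/smemp_os/vapridut/prupag, which returns ok.
I call countbox.start with x→-40/7, yielding -40/7.
Calling filer.inscribe with p→/rifleflo, c→trusnefla, and see created.

Answer: {smemp_os/, smemp_os/vapridut/, smemp_os/vapridut/gasu=wacra}


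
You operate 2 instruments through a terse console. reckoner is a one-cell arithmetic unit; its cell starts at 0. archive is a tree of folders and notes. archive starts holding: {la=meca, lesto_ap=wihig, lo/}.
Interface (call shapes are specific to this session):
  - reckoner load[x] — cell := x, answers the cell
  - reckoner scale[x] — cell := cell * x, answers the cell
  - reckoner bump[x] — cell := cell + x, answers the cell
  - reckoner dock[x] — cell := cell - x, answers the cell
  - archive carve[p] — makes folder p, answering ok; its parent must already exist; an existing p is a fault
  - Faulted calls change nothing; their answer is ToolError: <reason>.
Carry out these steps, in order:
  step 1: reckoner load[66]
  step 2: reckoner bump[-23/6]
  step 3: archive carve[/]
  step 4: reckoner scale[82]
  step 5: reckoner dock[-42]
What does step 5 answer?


Act: reckoner load[x: 66]
Obs: 66
Act: reckoner bump[x: -23/6]
Obs: 373/6
Act: archive carve[p: /]
Obs: ToolError: exists
Act: reckoner scale[x: 82]
Obs: 15293/3
Act: reckoner dock[x: -42]
Obs: 15419/3

Answer: 15419/3


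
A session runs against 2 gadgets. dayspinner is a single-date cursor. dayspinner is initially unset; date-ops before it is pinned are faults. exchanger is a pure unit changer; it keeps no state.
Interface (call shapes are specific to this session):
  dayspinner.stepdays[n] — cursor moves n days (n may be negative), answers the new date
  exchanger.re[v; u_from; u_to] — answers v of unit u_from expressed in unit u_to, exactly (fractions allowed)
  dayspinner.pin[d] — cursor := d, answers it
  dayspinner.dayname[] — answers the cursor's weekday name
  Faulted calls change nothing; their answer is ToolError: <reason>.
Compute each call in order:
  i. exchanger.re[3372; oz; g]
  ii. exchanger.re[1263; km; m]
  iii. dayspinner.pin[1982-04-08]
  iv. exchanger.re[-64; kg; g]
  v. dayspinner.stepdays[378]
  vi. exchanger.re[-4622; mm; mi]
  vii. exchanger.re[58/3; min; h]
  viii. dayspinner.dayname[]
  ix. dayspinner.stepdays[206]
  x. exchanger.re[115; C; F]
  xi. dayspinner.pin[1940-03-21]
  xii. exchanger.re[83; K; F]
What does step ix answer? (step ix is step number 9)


Answer: 1983-11-13

Derivation:
Step: exchanger.re[3372; oz; g]
Result: 38237836791/400000
Step: exchanger.re[1263; km; m]
Result: 1263000
Step: dayspinner.pin[1982-04-08]
Result: 1982-04-08
Step: exchanger.re[-64; kg; g]
Result: -64000
Step: dayspinner.stepdays[378]
Result: 1983-04-21
Step: exchanger.re[-4622; mm; mi]
Result: -2311/804672
Step: exchanger.re[58/3; min; h]
Result: 29/90
Step: dayspinner.dayname[]
Result: Thursday
Step: dayspinner.stepdays[206]
Result: 1983-11-13
Step: exchanger.re[115; C; F]
Result: 239
Step: dayspinner.pin[1940-03-21]
Result: 1940-03-21
Step: exchanger.re[83; K; F]
Result: -31027/100
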